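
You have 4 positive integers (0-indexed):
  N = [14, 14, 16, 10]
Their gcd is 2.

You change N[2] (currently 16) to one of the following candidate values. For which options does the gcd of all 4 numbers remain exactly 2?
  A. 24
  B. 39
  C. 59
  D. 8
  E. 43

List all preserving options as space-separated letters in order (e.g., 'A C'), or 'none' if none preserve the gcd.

Old gcd = 2; gcd of others (without N[2]) = 2
New gcd for candidate v: gcd(2, v). Preserves old gcd iff gcd(2, v) = 2.
  Option A: v=24, gcd(2,24)=2 -> preserves
  Option B: v=39, gcd(2,39)=1 -> changes
  Option C: v=59, gcd(2,59)=1 -> changes
  Option D: v=8, gcd(2,8)=2 -> preserves
  Option E: v=43, gcd(2,43)=1 -> changes

Answer: A D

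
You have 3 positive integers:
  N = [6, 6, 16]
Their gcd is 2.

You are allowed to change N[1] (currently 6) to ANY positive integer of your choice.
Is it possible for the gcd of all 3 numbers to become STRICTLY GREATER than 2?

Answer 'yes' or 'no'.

Current gcd = 2
gcd of all OTHER numbers (without N[1]=6): gcd([6, 16]) = 2
The new gcd after any change is gcd(2, new_value).
This can be at most 2.
Since 2 = old gcd 2, the gcd can only stay the same or decrease.

Answer: no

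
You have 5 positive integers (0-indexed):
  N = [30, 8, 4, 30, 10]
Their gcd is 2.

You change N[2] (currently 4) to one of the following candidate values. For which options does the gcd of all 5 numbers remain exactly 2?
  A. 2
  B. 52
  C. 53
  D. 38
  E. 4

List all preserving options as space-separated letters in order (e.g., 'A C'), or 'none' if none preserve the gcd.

Old gcd = 2; gcd of others (without N[2]) = 2
New gcd for candidate v: gcd(2, v). Preserves old gcd iff gcd(2, v) = 2.
  Option A: v=2, gcd(2,2)=2 -> preserves
  Option B: v=52, gcd(2,52)=2 -> preserves
  Option C: v=53, gcd(2,53)=1 -> changes
  Option D: v=38, gcd(2,38)=2 -> preserves
  Option E: v=4, gcd(2,4)=2 -> preserves

Answer: A B D E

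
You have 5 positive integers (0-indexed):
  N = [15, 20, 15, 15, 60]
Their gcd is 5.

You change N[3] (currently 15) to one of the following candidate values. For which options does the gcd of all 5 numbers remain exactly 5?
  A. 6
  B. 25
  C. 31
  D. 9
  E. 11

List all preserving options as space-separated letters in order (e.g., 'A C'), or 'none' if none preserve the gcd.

Old gcd = 5; gcd of others (without N[3]) = 5
New gcd for candidate v: gcd(5, v). Preserves old gcd iff gcd(5, v) = 5.
  Option A: v=6, gcd(5,6)=1 -> changes
  Option B: v=25, gcd(5,25)=5 -> preserves
  Option C: v=31, gcd(5,31)=1 -> changes
  Option D: v=9, gcd(5,9)=1 -> changes
  Option E: v=11, gcd(5,11)=1 -> changes

Answer: B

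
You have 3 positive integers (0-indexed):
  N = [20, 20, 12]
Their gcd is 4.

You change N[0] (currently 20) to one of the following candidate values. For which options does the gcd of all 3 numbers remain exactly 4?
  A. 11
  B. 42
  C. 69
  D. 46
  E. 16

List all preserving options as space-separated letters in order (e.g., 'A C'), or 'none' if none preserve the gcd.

Old gcd = 4; gcd of others (without N[0]) = 4
New gcd for candidate v: gcd(4, v). Preserves old gcd iff gcd(4, v) = 4.
  Option A: v=11, gcd(4,11)=1 -> changes
  Option B: v=42, gcd(4,42)=2 -> changes
  Option C: v=69, gcd(4,69)=1 -> changes
  Option D: v=46, gcd(4,46)=2 -> changes
  Option E: v=16, gcd(4,16)=4 -> preserves

Answer: E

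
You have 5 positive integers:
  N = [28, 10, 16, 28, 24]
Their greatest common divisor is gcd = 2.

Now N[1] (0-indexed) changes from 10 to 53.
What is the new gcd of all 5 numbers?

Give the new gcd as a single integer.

Answer: 1

Derivation:
Numbers: [28, 10, 16, 28, 24], gcd = 2
Change: index 1, 10 -> 53
gcd of the OTHER numbers (without index 1): gcd([28, 16, 28, 24]) = 4
New gcd = gcd(g_others, new_val) = gcd(4, 53) = 1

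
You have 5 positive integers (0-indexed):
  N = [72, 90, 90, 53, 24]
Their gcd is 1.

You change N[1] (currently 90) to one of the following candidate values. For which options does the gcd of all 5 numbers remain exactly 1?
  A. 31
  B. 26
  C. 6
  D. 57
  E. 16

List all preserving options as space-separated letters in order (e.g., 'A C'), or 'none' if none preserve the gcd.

Old gcd = 1; gcd of others (without N[1]) = 1
New gcd for candidate v: gcd(1, v). Preserves old gcd iff gcd(1, v) = 1.
  Option A: v=31, gcd(1,31)=1 -> preserves
  Option B: v=26, gcd(1,26)=1 -> preserves
  Option C: v=6, gcd(1,6)=1 -> preserves
  Option D: v=57, gcd(1,57)=1 -> preserves
  Option E: v=16, gcd(1,16)=1 -> preserves

Answer: A B C D E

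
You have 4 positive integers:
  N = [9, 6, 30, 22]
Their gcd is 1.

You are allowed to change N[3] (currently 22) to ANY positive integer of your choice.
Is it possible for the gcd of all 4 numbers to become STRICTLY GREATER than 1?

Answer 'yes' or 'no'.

Answer: yes

Derivation:
Current gcd = 1
gcd of all OTHER numbers (without N[3]=22): gcd([9, 6, 30]) = 3
The new gcd after any change is gcd(3, new_value).
This can be at most 3.
Since 3 > old gcd 1, the gcd CAN increase (e.g., set N[3] = 3).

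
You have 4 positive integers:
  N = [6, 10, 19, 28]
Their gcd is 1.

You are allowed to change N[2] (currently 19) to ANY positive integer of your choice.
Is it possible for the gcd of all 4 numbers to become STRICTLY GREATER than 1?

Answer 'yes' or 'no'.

Answer: yes

Derivation:
Current gcd = 1
gcd of all OTHER numbers (without N[2]=19): gcd([6, 10, 28]) = 2
The new gcd after any change is gcd(2, new_value).
This can be at most 2.
Since 2 > old gcd 1, the gcd CAN increase (e.g., set N[2] = 2).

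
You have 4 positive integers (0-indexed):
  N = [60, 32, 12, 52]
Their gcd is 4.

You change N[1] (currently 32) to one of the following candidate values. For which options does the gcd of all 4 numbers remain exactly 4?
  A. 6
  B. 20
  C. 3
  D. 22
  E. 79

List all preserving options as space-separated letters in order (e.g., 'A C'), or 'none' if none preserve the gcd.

Answer: B

Derivation:
Old gcd = 4; gcd of others (without N[1]) = 4
New gcd for candidate v: gcd(4, v). Preserves old gcd iff gcd(4, v) = 4.
  Option A: v=6, gcd(4,6)=2 -> changes
  Option B: v=20, gcd(4,20)=4 -> preserves
  Option C: v=3, gcd(4,3)=1 -> changes
  Option D: v=22, gcd(4,22)=2 -> changes
  Option E: v=79, gcd(4,79)=1 -> changes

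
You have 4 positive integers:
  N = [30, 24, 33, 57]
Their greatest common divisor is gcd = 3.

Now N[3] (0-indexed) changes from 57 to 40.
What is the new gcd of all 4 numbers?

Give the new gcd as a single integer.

Numbers: [30, 24, 33, 57], gcd = 3
Change: index 3, 57 -> 40
gcd of the OTHER numbers (without index 3): gcd([30, 24, 33]) = 3
New gcd = gcd(g_others, new_val) = gcd(3, 40) = 1

Answer: 1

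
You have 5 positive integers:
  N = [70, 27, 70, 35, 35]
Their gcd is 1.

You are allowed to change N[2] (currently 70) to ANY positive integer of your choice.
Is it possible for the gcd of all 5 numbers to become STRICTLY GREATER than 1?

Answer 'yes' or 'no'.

Answer: no

Derivation:
Current gcd = 1
gcd of all OTHER numbers (without N[2]=70): gcd([70, 27, 35, 35]) = 1
The new gcd after any change is gcd(1, new_value).
This can be at most 1.
Since 1 = old gcd 1, the gcd can only stay the same or decrease.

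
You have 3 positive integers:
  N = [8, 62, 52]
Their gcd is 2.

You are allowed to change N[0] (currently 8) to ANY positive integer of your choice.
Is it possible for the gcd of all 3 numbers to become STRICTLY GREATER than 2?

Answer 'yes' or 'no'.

Answer: no

Derivation:
Current gcd = 2
gcd of all OTHER numbers (without N[0]=8): gcd([62, 52]) = 2
The new gcd after any change is gcd(2, new_value).
This can be at most 2.
Since 2 = old gcd 2, the gcd can only stay the same or decrease.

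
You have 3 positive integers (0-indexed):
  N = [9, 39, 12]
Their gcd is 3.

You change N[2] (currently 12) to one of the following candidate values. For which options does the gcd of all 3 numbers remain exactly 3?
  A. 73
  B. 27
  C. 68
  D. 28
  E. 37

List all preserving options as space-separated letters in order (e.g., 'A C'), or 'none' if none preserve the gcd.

Old gcd = 3; gcd of others (without N[2]) = 3
New gcd for candidate v: gcd(3, v). Preserves old gcd iff gcd(3, v) = 3.
  Option A: v=73, gcd(3,73)=1 -> changes
  Option B: v=27, gcd(3,27)=3 -> preserves
  Option C: v=68, gcd(3,68)=1 -> changes
  Option D: v=28, gcd(3,28)=1 -> changes
  Option E: v=37, gcd(3,37)=1 -> changes

Answer: B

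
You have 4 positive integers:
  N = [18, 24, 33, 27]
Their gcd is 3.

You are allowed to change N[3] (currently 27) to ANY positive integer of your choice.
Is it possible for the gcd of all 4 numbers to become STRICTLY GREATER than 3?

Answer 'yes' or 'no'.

Current gcd = 3
gcd of all OTHER numbers (without N[3]=27): gcd([18, 24, 33]) = 3
The new gcd after any change is gcd(3, new_value).
This can be at most 3.
Since 3 = old gcd 3, the gcd can only stay the same or decrease.

Answer: no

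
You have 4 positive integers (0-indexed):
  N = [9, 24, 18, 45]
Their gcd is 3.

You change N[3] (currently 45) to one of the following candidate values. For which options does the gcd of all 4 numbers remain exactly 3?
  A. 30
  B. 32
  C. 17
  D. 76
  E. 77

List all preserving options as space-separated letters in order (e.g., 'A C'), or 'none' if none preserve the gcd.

Answer: A

Derivation:
Old gcd = 3; gcd of others (without N[3]) = 3
New gcd for candidate v: gcd(3, v). Preserves old gcd iff gcd(3, v) = 3.
  Option A: v=30, gcd(3,30)=3 -> preserves
  Option B: v=32, gcd(3,32)=1 -> changes
  Option C: v=17, gcd(3,17)=1 -> changes
  Option D: v=76, gcd(3,76)=1 -> changes
  Option E: v=77, gcd(3,77)=1 -> changes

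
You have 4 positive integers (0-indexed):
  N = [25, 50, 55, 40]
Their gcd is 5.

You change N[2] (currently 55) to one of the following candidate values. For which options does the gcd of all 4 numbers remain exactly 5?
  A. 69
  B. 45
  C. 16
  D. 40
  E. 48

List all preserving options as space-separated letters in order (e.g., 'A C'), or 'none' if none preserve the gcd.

Answer: B D

Derivation:
Old gcd = 5; gcd of others (without N[2]) = 5
New gcd for candidate v: gcd(5, v). Preserves old gcd iff gcd(5, v) = 5.
  Option A: v=69, gcd(5,69)=1 -> changes
  Option B: v=45, gcd(5,45)=5 -> preserves
  Option C: v=16, gcd(5,16)=1 -> changes
  Option D: v=40, gcd(5,40)=5 -> preserves
  Option E: v=48, gcd(5,48)=1 -> changes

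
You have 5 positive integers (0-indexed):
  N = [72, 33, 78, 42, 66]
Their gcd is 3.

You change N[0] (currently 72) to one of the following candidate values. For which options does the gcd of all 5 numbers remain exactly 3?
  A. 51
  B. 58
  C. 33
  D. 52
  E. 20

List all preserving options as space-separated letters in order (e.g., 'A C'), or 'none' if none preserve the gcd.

Old gcd = 3; gcd of others (without N[0]) = 3
New gcd for candidate v: gcd(3, v). Preserves old gcd iff gcd(3, v) = 3.
  Option A: v=51, gcd(3,51)=3 -> preserves
  Option B: v=58, gcd(3,58)=1 -> changes
  Option C: v=33, gcd(3,33)=3 -> preserves
  Option D: v=52, gcd(3,52)=1 -> changes
  Option E: v=20, gcd(3,20)=1 -> changes

Answer: A C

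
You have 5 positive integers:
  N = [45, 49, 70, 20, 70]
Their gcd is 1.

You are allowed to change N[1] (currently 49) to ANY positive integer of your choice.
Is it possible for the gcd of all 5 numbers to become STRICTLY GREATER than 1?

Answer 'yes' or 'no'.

Answer: yes

Derivation:
Current gcd = 1
gcd of all OTHER numbers (without N[1]=49): gcd([45, 70, 20, 70]) = 5
The new gcd after any change is gcd(5, new_value).
This can be at most 5.
Since 5 > old gcd 1, the gcd CAN increase (e.g., set N[1] = 5).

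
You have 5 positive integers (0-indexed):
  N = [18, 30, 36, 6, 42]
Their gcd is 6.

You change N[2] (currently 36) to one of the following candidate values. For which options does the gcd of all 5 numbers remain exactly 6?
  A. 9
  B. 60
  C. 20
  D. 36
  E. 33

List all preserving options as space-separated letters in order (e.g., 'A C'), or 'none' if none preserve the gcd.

Answer: B D

Derivation:
Old gcd = 6; gcd of others (without N[2]) = 6
New gcd for candidate v: gcd(6, v). Preserves old gcd iff gcd(6, v) = 6.
  Option A: v=9, gcd(6,9)=3 -> changes
  Option B: v=60, gcd(6,60)=6 -> preserves
  Option C: v=20, gcd(6,20)=2 -> changes
  Option D: v=36, gcd(6,36)=6 -> preserves
  Option E: v=33, gcd(6,33)=3 -> changes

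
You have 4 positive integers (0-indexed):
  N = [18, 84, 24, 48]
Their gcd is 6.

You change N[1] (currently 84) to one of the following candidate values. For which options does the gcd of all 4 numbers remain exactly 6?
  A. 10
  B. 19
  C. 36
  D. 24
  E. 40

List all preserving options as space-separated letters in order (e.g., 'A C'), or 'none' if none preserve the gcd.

Old gcd = 6; gcd of others (without N[1]) = 6
New gcd for candidate v: gcd(6, v). Preserves old gcd iff gcd(6, v) = 6.
  Option A: v=10, gcd(6,10)=2 -> changes
  Option B: v=19, gcd(6,19)=1 -> changes
  Option C: v=36, gcd(6,36)=6 -> preserves
  Option D: v=24, gcd(6,24)=6 -> preserves
  Option E: v=40, gcd(6,40)=2 -> changes

Answer: C D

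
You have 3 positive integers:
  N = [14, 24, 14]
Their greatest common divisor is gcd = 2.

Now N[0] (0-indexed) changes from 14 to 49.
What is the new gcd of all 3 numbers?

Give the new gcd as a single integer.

Numbers: [14, 24, 14], gcd = 2
Change: index 0, 14 -> 49
gcd of the OTHER numbers (without index 0): gcd([24, 14]) = 2
New gcd = gcd(g_others, new_val) = gcd(2, 49) = 1

Answer: 1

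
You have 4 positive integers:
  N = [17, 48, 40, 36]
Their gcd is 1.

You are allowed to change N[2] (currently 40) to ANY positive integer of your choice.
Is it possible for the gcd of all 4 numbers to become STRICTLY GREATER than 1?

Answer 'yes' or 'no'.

Answer: no

Derivation:
Current gcd = 1
gcd of all OTHER numbers (without N[2]=40): gcd([17, 48, 36]) = 1
The new gcd after any change is gcd(1, new_value).
This can be at most 1.
Since 1 = old gcd 1, the gcd can only stay the same or decrease.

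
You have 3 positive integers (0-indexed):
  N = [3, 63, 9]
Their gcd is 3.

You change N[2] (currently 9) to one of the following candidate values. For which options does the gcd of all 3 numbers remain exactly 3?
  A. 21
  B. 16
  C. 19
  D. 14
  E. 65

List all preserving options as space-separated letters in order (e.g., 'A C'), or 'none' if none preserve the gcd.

Answer: A

Derivation:
Old gcd = 3; gcd of others (without N[2]) = 3
New gcd for candidate v: gcd(3, v). Preserves old gcd iff gcd(3, v) = 3.
  Option A: v=21, gcd(3,21)=3 -> preserves
  Option B: v=16, gcd(3,16)=1 -> changes
  Option C: v=19, gcd(3,19)=1 -> changes
  Option D: v=14, gcd(3,14)=1 -> changes
  Option E: v=65, gcd(3,65)=1 -> changes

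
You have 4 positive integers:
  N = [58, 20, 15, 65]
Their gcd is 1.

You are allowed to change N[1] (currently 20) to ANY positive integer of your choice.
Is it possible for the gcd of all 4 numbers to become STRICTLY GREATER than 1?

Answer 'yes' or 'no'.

Current gcd = 1
gcd of all OTHER numbers (without N[1]=20): gcd([58, 15, 65]) = 1
The new gcd after any change is gcd(1, new_value).
This can be at most 1.
Since 1 = old gcd 1, the gcd can only stay the same or decrease.

Answer: no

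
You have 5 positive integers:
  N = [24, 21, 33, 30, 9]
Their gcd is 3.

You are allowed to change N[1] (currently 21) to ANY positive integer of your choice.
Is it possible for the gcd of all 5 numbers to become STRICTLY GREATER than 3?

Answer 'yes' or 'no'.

Answer: no

Derivation:
Current gcd = 3
gcd of all OTHER numbers (without N[1]=21): gcd([24, 33, 30, 9]) = 3
The new gcd after any change is gcd(3, new_value).
This can be at most 3.
Since 3 = old gcd 3, the gcd can only stay the same or decrease.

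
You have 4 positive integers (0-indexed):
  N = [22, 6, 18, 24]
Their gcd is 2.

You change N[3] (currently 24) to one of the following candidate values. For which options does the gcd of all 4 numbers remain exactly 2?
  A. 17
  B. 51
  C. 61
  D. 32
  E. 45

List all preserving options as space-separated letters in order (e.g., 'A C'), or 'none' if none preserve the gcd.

Old gcd = 2; gcd of others (without N[3]) = 2
New gcd for candidate v: gcd(2, v). Preserves old gcd iff gcd(2, v) = 2.
  Option A: v=17, gcd(2,17)=1 -> changes
  Option B: v=51, gcd(2,51)=1 -> changes
  Option C: v=61, gcd(2,61)=1 -> changes
  Option D: v=32, gcd(2,32)=2 -> preserves
  Option E: v=45, gcd(2,45)=1 -> changes

Answer: D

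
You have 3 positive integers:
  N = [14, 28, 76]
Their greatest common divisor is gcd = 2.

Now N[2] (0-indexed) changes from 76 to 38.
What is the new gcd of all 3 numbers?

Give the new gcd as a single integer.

Answer: 2

Derivation:
Numbers: [14, 28, 76], gcd = 2
Change: index 2, 76 -> 38
gcd of the OTHER numbers (without index 2): gcd([14, 28]) = 14
New gcd = gcd(g_others, new_val) = gcd(14, 38) = 2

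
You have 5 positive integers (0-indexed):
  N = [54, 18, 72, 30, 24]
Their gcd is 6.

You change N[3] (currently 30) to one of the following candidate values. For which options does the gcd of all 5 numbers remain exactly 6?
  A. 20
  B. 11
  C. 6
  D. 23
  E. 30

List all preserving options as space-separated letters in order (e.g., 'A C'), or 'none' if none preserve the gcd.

Old gcd = 6; gcd of others (without N[3]) = 6
New gcd for candidate v: gcd(6, v). Preserves old gcd iff gcd(6, v) = 6.
  Option A: v=20, gcd(6,20)=2 -> changes
  Option B: v=11, gcd(6,11)=1 -> changes
  Option C: v=6, gcd(6,6)=6 -> preserves
  Option D: v=23, gcd(6,23)=1 -> changes
  Option E: v=30, gcd(6,30)=6 -> preserves

Answer: C E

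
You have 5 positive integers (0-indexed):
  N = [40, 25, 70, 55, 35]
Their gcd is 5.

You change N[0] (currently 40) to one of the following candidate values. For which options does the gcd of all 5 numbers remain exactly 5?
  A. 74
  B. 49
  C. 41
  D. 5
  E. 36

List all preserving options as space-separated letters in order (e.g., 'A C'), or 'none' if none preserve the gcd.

Answer: D

Derivation:
Old gcd = 5; gcd of others (without N[0]) = 5
New gcd for candidate v: gcd(5, v). Preserves old gcd iff gcd(5, v) = 5.
  Option A: v=74, gcd(5,74)=1 -> changes
  Option B: v=49, gcd(5,49)=1 -> changes
  Option C: v=41, gcd(5,41)=1 -> changes
  Option D: v=5, gcd(5,5)=5 -> preserves
  Option E: v=36, gcd(5,36)=1 -> changes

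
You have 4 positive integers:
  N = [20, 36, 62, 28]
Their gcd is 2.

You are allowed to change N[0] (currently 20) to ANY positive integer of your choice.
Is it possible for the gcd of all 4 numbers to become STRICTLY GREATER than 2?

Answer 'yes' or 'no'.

Answer: no

Derivation:
Current gcd = 2
gcd of all OTHER numbers (without N[0]=20): gcd([36, 62, 28]) = 2
The new gcd after any change is gcd(2, new_value).
This can be at most 2.
Since 2 = old gcd 2, the gcd can only stay the same or decrease.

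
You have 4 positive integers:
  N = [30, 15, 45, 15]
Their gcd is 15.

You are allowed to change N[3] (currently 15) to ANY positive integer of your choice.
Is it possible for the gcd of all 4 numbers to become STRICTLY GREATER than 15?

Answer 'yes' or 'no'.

Current gcd = 15
gcd of all OTHER numbers (without N[3]=15): gcd([30, 15, 45]) = 15
The new gcd after any change is gcd(15, new_value).
This can be at most 15.
Since 15 = old gcd 15, the gcd can only stay the same or decrease.

Answer: no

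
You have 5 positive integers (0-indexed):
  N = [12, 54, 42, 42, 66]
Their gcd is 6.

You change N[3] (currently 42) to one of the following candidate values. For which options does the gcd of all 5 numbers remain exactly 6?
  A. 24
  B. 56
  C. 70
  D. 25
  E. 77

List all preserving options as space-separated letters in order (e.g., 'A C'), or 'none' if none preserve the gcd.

Answer: A

Derivation:
Old gcd = 6; gcd of others (without N[3]) = 6
New gcd for candidate v: gcd(6, v). Preserves old gcd iff gcd(6, v) = 6.
  Option A: v=24, gcd(6,24)=6 -> preserves
  Option B: v=56, gcd(6,56)=2 -> changes
  Option C: v=70, gcd(6,70)=2 -> changes
  Option D: v=25, gcd(6,25)=1 -> changes
  Option E: v=77, gcd(6,77)=1 -> changes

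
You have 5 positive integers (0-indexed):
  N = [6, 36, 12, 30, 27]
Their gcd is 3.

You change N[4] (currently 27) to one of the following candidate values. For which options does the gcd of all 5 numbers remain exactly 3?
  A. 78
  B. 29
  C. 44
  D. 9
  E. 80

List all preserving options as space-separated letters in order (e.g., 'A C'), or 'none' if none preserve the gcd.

Old gcd = 3; gcd of others (without N[4]) = 6
New gcd for candidate v: gcd(6, v). Preserves old gcd iff gcd(6, v) = 3.
  Option A: v=78, gcd(6,78)=6 -> changes
  Option B: v=29, gcd(6,29)=1 -> changes
  Option C: v=44, gcd(6,44)=2 -> changes
  Option D: v=9, gcd(6,9)=3 -> preserves
  Option E: v=80, gcd(6,80)=2 -> changes

Answer: D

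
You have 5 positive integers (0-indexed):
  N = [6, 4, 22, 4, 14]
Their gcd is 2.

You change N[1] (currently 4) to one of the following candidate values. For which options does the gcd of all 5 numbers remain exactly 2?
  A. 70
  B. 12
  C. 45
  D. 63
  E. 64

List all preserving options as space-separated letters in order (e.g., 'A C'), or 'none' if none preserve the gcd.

Answer: A B E

Derivation:
Old gcd = 2; gcd of others (without N[1]) = 2
New gcd for candidate v: gcd(2, v). Preserves old gcd iff gcd(2, v) = 2.
  Option A: v=70, gcd(2,70)=2 -> preserves
  Option B: v=12, gcd(2,12)=2 -> preserves
  Option C: v=45, gcd(2,45)=1 -> changes
  Option D: v=63, gcd(2,63)=1 -> changes
  Option E: v=64, gcd(2,64)=2 -> preserves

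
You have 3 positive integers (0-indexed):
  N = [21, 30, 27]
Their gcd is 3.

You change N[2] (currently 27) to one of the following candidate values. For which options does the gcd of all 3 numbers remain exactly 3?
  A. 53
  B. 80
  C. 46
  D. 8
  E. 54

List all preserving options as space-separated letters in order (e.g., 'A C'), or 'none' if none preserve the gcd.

Old gcd = 3; gcd of others (without N[2]) = 3
New gcd for candidate v: gcd(3, v). Preserves old gcd iff gcd(3, v) = 3.
  Option A: v=53, gcd(3,53)=1 -> changes
  Option B: v=80, gcd(3,80)=1 -> changes
  Option C: v=46, gcd(3,46)=1 -> changes
  Option D: v=8, gcd(3,8)=1 -> changes
  Option E: v=54, gcd(3,54)=3 -> preserves

Answer: E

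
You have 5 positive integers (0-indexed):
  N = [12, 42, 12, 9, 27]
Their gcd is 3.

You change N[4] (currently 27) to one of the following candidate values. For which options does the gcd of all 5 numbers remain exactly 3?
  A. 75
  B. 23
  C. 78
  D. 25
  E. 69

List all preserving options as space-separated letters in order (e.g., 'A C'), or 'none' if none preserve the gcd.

Answer: A C E

Derivation:
Old gcd = 3; gcd of others (without N[4]) = 3
New gcd for candidate v: gcd(3, v). Preserves old gcd iff gcd(3, v) = 3.
  Option A: v=75, gcd(3,75)=3 -> preserves
  Option B: v=23, gcd(3,23)=1 -> changes
  Option C: v=78, gcd(3,78)=3 -> preserves
  Option D: v=25, gcd(3,25)=1 -> changes
  Option E: v=69, gcd(3,69)=3 -> preserves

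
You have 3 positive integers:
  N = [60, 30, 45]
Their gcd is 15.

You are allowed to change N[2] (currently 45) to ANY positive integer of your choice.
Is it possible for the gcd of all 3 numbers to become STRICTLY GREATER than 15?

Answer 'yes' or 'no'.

Answer: yes

Derivation:
Current gcd = 15
gcd of all OTHER numbers (without N[2]=45): gcd([60, 30]) = 30
The new gcd after any change is gcd(30, new_value).
This can be at most 30.
Since 30 > old gcd 15, the gcd CAN increase (e.g., set N[2] = 30).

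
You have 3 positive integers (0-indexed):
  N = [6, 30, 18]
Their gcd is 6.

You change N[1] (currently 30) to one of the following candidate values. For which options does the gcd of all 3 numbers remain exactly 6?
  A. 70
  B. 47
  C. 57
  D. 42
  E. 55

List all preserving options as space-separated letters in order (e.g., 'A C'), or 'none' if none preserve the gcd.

Old gcd = 6; gcd of others (without N[1]) = 6
New gcd for candidate v: gcd(6, v). Preserves old gcd iff gcd(6, v) = 6.
  Option A: v=70, gcd(6,70)=2 -> changes
  Option B: v=47, gcd(6,47)=1 -> changes
  Option C: v=57, gcd(6,57)=3 -> changes
  Option D: v=42, gcd(6,42)=6 -> preserves
  Option E: v=55, gcd(6,55)=1 -> changes

Answer: D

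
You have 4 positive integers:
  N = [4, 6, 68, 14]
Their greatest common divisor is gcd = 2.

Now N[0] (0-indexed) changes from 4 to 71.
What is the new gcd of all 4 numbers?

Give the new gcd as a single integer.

Answer: 1

Derivation:
Numbers: [4, 6, 68, 14], gcd = 2
Change: index 0, 4 -> 71
gcd of the OTHER numbers (without index 0): gcd([6, 68, 14]) = 2
New gcd = gcd(g_others, new_val) = gcd(2, 71) = 1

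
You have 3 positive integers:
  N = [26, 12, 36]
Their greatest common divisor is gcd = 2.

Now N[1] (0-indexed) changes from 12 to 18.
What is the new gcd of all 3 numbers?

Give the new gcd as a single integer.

Numbers: [26, 12, 36], gcd = 2
Change: index 1, 12 -> 18
gcd of the OTHER numbers (without index 1): gcd([26, 36]) = 2
New gcd = gcd(g_others, new_val) = gcd(2, 18) = 2

Answer: 2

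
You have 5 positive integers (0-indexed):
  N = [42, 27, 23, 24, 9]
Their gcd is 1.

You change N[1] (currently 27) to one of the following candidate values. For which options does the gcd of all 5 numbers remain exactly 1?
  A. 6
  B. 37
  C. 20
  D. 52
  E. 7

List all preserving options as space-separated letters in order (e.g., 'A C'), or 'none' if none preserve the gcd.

Answer: A B C D E

Derivation:
Old gcd = 1; gcd of others (without N[1]) = 1
New gcd for candidate v: gcd(1, v). Preserves old gcd iff gcd(1, v) = 1.
  Option A: v=6, gcd(1,6)=1 -> preserves
  Option B: v=37, gcd(1,37)=1 -> preserves
  Option C: v=20, gcd(1,20)=1 -> preserves
  Option D: v=52, gcd(1,52)=1 -> preserves
  Option E: v=7, gcd(1,7)=1 -> preserves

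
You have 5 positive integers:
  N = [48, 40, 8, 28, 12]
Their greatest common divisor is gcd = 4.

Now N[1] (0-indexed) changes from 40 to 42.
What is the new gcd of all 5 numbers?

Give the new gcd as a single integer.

Numbers: [48, 40, 8, 28, 12], gcd = 4
Change: index 1, 40 -> 42
gcd of the OTHER numbers (without index 1): gcd([48, 8, 28, 12]) = 4
New gcd = gcd(g_others, new_val) = gcd(4, 42) = 2

Answer: 2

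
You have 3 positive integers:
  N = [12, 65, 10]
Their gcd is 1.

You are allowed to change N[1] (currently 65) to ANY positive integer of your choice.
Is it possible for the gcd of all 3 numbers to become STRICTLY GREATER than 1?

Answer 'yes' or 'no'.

Answer: yes

Derivation:
Current gcd = 1
gcd of all OTHER numbers (without N[1]=65): gcd([12, 10]) = 2
The new gcd after any change is gcd(2, new_value).
This can be at most 2.
Since 2 > old gcd 1, the gcd CAN increase (e.g., set N[1] = 2).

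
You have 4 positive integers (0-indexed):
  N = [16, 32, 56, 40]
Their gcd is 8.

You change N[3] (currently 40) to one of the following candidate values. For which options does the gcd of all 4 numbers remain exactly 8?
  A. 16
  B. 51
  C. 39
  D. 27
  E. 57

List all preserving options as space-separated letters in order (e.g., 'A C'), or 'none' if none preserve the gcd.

Old gcd = 8; gcd of others (without N[3]) = 8
New gcd for candidate v: gcd(8, v). Preserves old gcd iff gcd(8, v) = 8.
  Option A: v=16, gcd(8,16)=8 -> preserves
  Option B: v=51, gcd(8,51)=1 -> changes
  Option C: v=39, gcd(8,39)=1 -> changes
  Option D: v=27, gcd(8,27)=1 -> changes
  Option E: v=57, gcd(8,57)=1 -> changes

Answer: A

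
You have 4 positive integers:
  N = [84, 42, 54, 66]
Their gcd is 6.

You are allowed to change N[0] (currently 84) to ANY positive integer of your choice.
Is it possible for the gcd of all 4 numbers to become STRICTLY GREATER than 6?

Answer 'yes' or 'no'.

Answer: no

Derivation:
Current gcd = 6
gcd of all OTHER numbers (without N[0]=84): gcd([42, 54, 66]) = 6
The new gcd after any change is gcd(6, new_value).
This can be at most 6.
Since 6 = old gcd 6, the gcd can only stay the same or decrease.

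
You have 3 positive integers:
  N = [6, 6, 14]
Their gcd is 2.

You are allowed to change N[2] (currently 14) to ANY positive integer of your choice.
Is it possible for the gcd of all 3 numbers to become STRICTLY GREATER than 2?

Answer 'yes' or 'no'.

Answer: yes

Derivation:
Current gcd = 2
gcd of all OTHER numbers (without N[2]=14): gcd([6, 6]) = 6
The new gcd after any change is gcd(6, new_value).
This can be at most 6.
Since 6 > old gcd 2, the gcd CAN increase (e.g., set N[2] = 6).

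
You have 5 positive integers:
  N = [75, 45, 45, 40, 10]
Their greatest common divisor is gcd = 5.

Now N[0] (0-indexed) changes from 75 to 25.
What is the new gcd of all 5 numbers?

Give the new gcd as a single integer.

Answer: 5

Derivation:
Numbers: [75, 45, 45, 40, 10], gcd = 5
Change: index 0, 75 -> 25
gcd of the OTHER numbers (without index 0): gcd([45, 45, 40, 10]) = 5
New gcd = gcd(g_others, new_val) = gcd(5, 25) = 5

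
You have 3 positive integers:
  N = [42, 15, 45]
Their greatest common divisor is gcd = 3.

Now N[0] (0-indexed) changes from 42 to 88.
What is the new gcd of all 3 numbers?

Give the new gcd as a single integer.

Answer: 1

Derivation:
Numbers: [42, 15, 45], gcd = 3
Change: index 0, 42 -> 88
gcd of the OTHER numbers (without index 0): gcd([15, 45]) = 15
New gcd = gcd(g_others, new_val) = gcd(15, 88) = 1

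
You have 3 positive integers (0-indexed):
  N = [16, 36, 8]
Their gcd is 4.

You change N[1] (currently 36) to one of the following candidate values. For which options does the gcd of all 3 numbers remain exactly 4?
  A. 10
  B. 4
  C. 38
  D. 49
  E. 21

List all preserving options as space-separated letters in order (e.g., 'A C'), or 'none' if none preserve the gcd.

Old gcd = 4; gcd of others (without N[1]) = 8
New gcd for candidate v: gcd(8, v). Preserves old gcd iff gcd(8, v) = 4.
  Option A: v=10, gcd(8,10)=2 -> changes
  Option B: v=4, gcd(8,4)=4 -> preserves
  Option C: v=38, gcd(8,38)=2 -> changes
  Option D: v=49, gcd(8,49)=1 -> changes
  Option E: v=21, gcd(8,21)=1 -> changes

Answer: B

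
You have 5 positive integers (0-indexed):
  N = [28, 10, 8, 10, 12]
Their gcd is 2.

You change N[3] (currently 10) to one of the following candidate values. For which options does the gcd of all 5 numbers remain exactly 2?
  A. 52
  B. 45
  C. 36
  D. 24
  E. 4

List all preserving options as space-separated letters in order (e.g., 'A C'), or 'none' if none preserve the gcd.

Old gcd = 2; gcd of others (without N[3]) = 2
New gcd for candidate v: gcd(2, v). Preserves old gcd iff gcd(2, v) = 2.
  Option A: v=52, gcd(2,52)=2 -> preserves
  Option B: v=45, gcd(2,45)=1 -> changes
  Option C: v=36, gcd(2,36)=2 -> preserves
  Option D: v=24, gcd(2,24)=2 -> preserves
  Option E: v=4, gcd(2,4)=2 -> preserves

Answer: A C D E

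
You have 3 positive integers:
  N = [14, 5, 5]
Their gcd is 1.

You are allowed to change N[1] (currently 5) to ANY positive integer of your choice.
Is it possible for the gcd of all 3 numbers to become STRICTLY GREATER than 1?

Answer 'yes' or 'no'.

Current gcd = 1
gcd of all OTHER numbers (without N[1]=5): gcd([14, 5]) = 1
The new gcd after any change is gcd(1, new_value).
This can be at most 1.
Since 1 = old gcd 1, the gcd can only stay the same or decrease.

Answer: no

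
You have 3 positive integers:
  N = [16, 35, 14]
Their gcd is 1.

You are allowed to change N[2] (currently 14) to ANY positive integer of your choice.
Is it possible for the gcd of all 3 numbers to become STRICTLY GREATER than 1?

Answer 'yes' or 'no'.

Current gcd = 1
gcd of all OTHER numbers (without N[2]=14): gcd([16, 35]) = 1
The new gcd after any change is gcd(1, new_value).
This can be at most 1.
Since 1 = old gcd 1, the gcd can only stay the same or decrease.

Answer: no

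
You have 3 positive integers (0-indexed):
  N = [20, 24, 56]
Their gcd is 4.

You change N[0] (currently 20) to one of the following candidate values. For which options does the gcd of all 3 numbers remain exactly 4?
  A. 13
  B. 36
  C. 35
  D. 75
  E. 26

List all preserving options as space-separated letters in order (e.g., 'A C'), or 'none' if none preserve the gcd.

Answer: B

Derivation:
Old gcd = 4; gcd of others (without N[0]) = 8
New gcd for candidate v: gcd(8, v). Preserves old gcd iff gcd(8, v) = 4.
  Option A: v=13, gcd(8,13)=1 -> changes
  Option B: v=36, gcd(8,36)=4 -> preserves
  Option C: v=35, gcd(8,35)=1 -> changes
  Option D: v=75, gcd(8,75)=1 -> changes
  Option E: v=26, gcd(8,26)=2 -> changes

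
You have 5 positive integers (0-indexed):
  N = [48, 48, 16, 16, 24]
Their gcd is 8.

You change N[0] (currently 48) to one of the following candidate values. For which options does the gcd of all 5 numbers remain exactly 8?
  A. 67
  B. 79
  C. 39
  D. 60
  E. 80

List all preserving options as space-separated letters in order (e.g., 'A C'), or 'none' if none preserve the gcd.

Answer: E

Derivation:
Old gcd = 8; gcd of others (without N[0]) = 8
New gcd for candidate v: gcd(8, v). Preserves old gcd iff gcd(8, v) = 8.
  Option A: v=67, gcd(8,67)=1 -> changes
  Option B: v=79, gcd(8,79)=1 -> changes
  Option C: v=39, gcd(8,39)=1 -> changes
  Option D: v=60, gcd(8,60)=4 -> changes
  Option E: v=80, gcd(8,80)=8 -> preserves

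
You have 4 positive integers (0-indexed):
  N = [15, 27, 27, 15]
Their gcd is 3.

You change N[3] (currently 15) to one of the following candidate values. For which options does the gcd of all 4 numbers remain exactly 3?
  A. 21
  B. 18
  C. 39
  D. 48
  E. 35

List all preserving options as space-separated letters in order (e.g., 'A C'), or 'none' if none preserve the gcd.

Answer: A B C D

Derivation:
Old gcd = 3; gcd of others (without N[3]) = 3
New gcd for candidate v: gcd(3, v). Preserves old gcd iff gcd(3, v) = 3.
  Option A: v=21, gcd(3,21)=3 -> preserves
  Option B: v=18, gcd(3,18)=3 -> preserves
  Option C: v=39, gcd(3,39)=3 -> preserves
  Option D: v=48, gcd(3,48)=3 -> preserves
  Option E: v=35, gcd(3,35)=1 -> changes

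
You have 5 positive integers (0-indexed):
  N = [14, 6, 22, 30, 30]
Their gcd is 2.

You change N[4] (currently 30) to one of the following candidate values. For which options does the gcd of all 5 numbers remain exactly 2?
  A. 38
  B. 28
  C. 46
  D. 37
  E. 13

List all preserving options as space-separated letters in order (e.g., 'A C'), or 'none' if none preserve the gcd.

Old gcd = 2; gcd of others (without N[4]) = 2
New gcd for candidate v: gcd(2, v). Preserves old gcd iff gcd(2, v) = 2.
  Option A: v=38, gcd(2,38)=2 -> preserves
  Option B: v=28, gcd(2,28)=2 -> preserves
  Option C: v=46, gcd(2,46)=2 -> preserves
  Option D: v=37, gcd(2,37)=1 -> changes
  Option E: v=13, gcd(2,13)=1 -> changes

Answer: A B C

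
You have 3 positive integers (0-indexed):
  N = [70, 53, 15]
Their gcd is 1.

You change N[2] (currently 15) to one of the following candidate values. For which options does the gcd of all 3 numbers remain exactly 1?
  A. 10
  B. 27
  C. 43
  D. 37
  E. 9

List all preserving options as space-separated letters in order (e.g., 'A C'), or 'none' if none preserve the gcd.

Old gcd = 1; gcd of others (without N[2]) = 1
New gcd for candidate v: gcd(1, v). Preserves old gcd iff gcd(1, v) = 1.
  Option A: v=10, gcd(1,10)=1 -> preserves
  Option B: v=27, gcd(1,27)=1 -> preserves
  Option C: v=43, gcd(1,43)=1 -> preserves
  Option D: v=37, gcd(1,37)=1 -> preserves
  Option E: v=9, gcd(1,9)=1 -> preserves

Answer: A B C D E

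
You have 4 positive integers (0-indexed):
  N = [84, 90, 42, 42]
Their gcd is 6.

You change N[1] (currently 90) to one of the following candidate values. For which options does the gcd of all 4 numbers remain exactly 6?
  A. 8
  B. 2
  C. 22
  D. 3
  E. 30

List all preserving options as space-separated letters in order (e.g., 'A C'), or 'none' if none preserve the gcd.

Answer: E

Derivation:
Old gcd = 6; gcd of others (without N[1]) = 42
New gcd for candidate v: gcd(42, v). Preserves old gcd iff gcd(42, v) = 6.
  Option A: v=8, gcd(42,8)=2 -> changes
  Option B: v=2, gcd(42,2)=2 -> changes
  Option C: v=22, gcd(42,22)=2 -> changes
  Option D: v=3, gcd(42,3)=3 -> changes
  Option E: v=30, gcd(42,30)=6 -> preserves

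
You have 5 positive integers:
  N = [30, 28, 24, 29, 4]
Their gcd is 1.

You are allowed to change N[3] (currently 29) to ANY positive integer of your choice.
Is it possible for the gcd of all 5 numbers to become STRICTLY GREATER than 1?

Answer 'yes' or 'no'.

Current gcd = 1
gcd of all OTHER numbers (without N[3]=29): gcd([30, 28, 24, 4]) = 2
The new gcd after any change is gcd(2, new_value).
This can be at most 2.
Since 2 > old gcd 1, the gcd CAN increase (e.g., set N[3] = 2).

Answer: yes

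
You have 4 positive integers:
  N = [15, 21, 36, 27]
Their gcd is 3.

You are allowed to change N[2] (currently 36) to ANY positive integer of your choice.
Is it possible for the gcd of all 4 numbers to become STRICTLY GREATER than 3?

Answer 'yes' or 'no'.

Answer: no

Derivation:
Current gcd = 3
gcd of all OTHER numbers (without N[2]=36): gcd([15, 21, 27]) = 3
The new gcd after any change is gcd(3, new_value).
This can be at most 3.
Since 3 = old gcd 3, the gcd can only stay the same or decrease.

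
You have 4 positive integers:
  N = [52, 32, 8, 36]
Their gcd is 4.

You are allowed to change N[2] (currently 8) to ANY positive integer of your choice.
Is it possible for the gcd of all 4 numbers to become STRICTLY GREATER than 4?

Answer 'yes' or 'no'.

Answer: no

Derivation:
Current gcd = 4
gcd of all OTHER numbers (without N[2]=8): gcd([52, 32, 36]) = 4
The new gcd after any change is gcd(4, new_value).
This can be at most 4.
Since 4 = old gcd 4, the gcd can only stay the same or decrease.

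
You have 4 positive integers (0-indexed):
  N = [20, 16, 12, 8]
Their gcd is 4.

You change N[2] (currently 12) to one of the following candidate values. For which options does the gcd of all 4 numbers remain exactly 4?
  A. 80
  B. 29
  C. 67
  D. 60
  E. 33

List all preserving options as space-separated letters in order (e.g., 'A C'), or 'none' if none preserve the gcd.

Answer: A D

Derivation:
Old gcd = 4; gcd of others (without N[2]) = 4
New gcd for candidate v: gcd(4, v). Preserves old gcd iff gcd(4, v) = 4.
  Option A: v=80, gcd(4,80)=4 -> preserves
  Option B: v=29, gcd(4,29)=1 -> changes
  Option C: v=67, gcd(4,67)=1 -> changes
  Option D: v=60, gcd(4,60)=4 -> preserves
  Option E: v=33, gcd(4,33)=1 -> changes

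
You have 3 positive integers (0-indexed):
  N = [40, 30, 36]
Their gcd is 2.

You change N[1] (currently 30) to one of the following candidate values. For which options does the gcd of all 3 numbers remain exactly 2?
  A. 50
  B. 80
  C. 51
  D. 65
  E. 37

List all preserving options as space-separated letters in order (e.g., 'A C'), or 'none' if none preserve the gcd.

Answer: A

Derivation:
Old gcd = 2; gcd of others (without N[1]) = 4
New gcd for candidate v: gcd(4, v). Preserves old gcd iff gcd(4, v) = 2.
  Option A: v=50, gcd(4,50)=2 -> preserves
  Option B: v=80, gcd(4,80)=4 -> changes
  Option C: v=51, gcd(4,51)=1 -> changes
  Option D: v=65, gcd(4,65)=1 -> changes
  Option E: v=37, gcd(4,37)=1 -> changes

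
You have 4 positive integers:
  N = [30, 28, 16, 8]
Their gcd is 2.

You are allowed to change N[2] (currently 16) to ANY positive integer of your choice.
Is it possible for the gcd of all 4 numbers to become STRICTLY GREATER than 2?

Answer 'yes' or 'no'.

Current gcd = 2
gcd of all OTHER numbers (without N[2]=16): gcd([30, 28, 8]) = 2
The new gcd after any change is gcd(2, new_value).
This can be at most 2.
Since 2 = old gcd 2, the gcd can only stay the same or decrease.

Answer: no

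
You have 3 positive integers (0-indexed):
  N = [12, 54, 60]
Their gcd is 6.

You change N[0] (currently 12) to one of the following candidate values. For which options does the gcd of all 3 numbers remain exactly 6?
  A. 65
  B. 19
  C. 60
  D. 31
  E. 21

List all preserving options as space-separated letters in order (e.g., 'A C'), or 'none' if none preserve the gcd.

Answer: C

Derivation:
Old gcd = 6; gcd of others (without N[0]) = 6
New gcd for candidate v: gcd(6, v). Preserves old gcd iff gcd(6, v) = 6.
  Option A: v=65, gcd(6,65)=1 -> changes
  Option B: v=19, gcd(6,19)=1 -> changes
  Option C: v=60, gcd(6,60)=6 -> preserves
  Option D: v=31, gcd(6,31)=1 -> changes
  Option E: v=21, gcd(6,21)=3 -> changes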